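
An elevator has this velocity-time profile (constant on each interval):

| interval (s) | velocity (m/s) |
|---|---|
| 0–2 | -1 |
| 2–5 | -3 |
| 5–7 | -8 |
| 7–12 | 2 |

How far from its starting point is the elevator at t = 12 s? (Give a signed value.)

Net displacement equals the area under the velocity-time graph (areas below the axis count negative).
0–2 s: -1 × 2 = -2 m
2–5 s: -3 × 3 = -9 m
5–7 s: -8 × 2 = -16 m
7–12 s: 2 × 5 = 10 m
Net displacement = -17 m

-17 m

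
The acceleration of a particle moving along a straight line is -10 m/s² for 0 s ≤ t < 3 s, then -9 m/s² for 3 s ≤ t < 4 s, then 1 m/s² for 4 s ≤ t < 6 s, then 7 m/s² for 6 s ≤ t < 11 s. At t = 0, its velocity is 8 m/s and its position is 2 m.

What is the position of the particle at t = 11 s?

On each constant-a segment, Δv = aΔt and Δx = v₀Δt + ½aΔt²; chain segment to segment.
0–3 s: v starts 8 m/s; Δx = 8·3 + ½·-10·3² = -21 m; v ends -22 m/s.
3–4 s: v starts -22 m/s; Δx = -22·1 + ½·-9·1² = -26.5 m; v ends -31 m/s.
4–6 s: v starts -31 m/s; Δx = -31·2 + ½·1·2² = -60 m; v ends -29 m/s.
6–11 s: v starts -29 m/s; Δx = -29·5 + ½·7·5² = -57.5 m; v ends 6 m/s.
x(11) = 2 + Σ Δx = -163 m.

-163 m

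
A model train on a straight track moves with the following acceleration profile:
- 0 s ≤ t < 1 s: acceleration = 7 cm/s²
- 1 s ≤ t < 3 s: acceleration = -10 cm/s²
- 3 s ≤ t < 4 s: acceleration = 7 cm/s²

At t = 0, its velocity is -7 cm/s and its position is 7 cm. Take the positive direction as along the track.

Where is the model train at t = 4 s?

-33 cm

On each constant-a segment, Δv = aΔt and Δx = v₀Δt + ½aΔt²; chain segment to segment.
0–1 s: v starts -7 cm/s; Δx = -7·1 + ½·7·1² = -3.5 cm; v ends 0 cm/s.
1–3 s: v starts 0 cm/s; Δx = 0·2 + ½·-10·2² = -20 cm; v ends -20 cm/s.
3–4 s: v starts -20 cm/s; Δx = -20·1 + ½·7·1² = -16.5 cm; v ends -13 cm/s.
x(4) = 7 + Σ Δx = -33 cm.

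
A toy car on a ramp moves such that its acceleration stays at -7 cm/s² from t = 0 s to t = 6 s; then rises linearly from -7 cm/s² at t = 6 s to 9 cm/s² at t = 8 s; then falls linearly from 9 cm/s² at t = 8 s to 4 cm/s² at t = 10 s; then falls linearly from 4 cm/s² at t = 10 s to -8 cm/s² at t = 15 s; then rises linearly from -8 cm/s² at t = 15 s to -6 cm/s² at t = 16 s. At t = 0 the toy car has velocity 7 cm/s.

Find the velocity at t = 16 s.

-37 cm/s

Δv equals the area under the a-t graph; then v = v₀ + Δv.
0–6 s: -7 × 6 = -42 cm/s
6–8 s: ½(-7 + 9)(2) = 2 cm/s
8–10 s: ½(9 + 4)(2) = 13 cm/s
10–15 s: ½(4 + -8)(5) = -10 cm/s
15–16 s: ½(-8 + -6)(1) = -7 cm/s
Δv = -44 cm/s, so v(16) = 7 + (-44) = -37 cm/s.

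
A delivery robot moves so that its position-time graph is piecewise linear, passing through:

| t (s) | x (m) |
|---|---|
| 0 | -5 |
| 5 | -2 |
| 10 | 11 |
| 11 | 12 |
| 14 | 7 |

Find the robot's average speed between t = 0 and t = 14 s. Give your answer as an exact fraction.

Average speed = (total path length)/(elapsed time); on a piecewise-linear x-t graph the path length is Σ|Δx|.
0–5 s: |Δx| = |-2 − -5| = 3 m
5–10 s: |Δx| = |11 − -2| = 13 m
10–11 s: |Δx| = |12 − 11| = 1 m
11–14 s: |Δx| = |7 − 12| = 5 m
Total path = 22 m; average speed = 22/14 = 11/7 m/s.

11/7 m/s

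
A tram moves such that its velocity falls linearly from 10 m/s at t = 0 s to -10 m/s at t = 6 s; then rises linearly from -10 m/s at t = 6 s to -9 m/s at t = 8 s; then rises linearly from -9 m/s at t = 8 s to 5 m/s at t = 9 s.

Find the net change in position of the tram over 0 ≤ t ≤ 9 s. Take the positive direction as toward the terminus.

-21 m

Displacement is the signed area under the v-t curve.
0–6 s: ½(10 + -10)(6) = 0 m
6–8 s: ½(-10 + -9)(2) = -19 m
8–9 s: ½(-9 + 5)(1) = -2 m
Net displacement = -21 m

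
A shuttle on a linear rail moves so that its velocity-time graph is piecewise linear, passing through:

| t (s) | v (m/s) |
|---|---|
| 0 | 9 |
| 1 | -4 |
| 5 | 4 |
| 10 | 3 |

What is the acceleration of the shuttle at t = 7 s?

Acceleration is the slope of the v-t graph on 5–10 s: (3 − 4)/(10 − 5) = -0.2 m/s².

-0.2 m/s²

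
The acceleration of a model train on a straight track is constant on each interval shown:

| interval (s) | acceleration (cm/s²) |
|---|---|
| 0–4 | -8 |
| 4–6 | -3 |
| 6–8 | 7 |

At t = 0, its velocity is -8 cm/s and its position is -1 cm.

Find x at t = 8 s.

On each constant-a segment, Δv = aΔt and Δx = v₀Δt + ½aΔt²; chain segment to segment.
0–4 s: v starts -8 cm/s; Δx = -8·4 + ½·-8·4² = -96 cm; v ends -40 cm/s.
4–6 s: v starts -40 cm/s; Δx = -40·2 + ½·-3·2² = -86 cm; v ends -46 cm/s.
6–8 s: v starts -46 cm/s; Δx = -46·2 + ½·7·2² = -78 cm; v ends -32 cm/s.
x(8) = -1 + Σ Δx = -261 cm.

-261 cm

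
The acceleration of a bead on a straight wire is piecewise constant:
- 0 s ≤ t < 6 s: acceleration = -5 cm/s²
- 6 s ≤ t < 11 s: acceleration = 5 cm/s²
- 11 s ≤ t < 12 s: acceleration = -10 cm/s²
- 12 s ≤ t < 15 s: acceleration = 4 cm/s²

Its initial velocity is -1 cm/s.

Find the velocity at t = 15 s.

-4 cm/s

Δv equals the area under the a-t graph; then v = v₀ + Δv.
0–6 s: -5 × 6 = -30 cm/s
6–11 s: 5 × 5 = 25 cm/s
11–12 s: -10 × 1 = -10 cm/s
12–15 s: 4 × 3 = 12 cm/s
Δv = -3 cm/s, so v(15) = -1 + (-3) = -4 cm/s.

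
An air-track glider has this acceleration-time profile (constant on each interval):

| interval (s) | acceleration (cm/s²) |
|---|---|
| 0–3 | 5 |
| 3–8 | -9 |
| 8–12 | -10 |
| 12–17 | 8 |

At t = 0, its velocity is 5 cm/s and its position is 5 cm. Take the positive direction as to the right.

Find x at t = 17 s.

-375 cm

On each constant-a segment, Δv = aΔt and Δx = v₀Δt + ½aΔt²; chain segment to segment.
0–3 s: v starts 5 cm/s; Δx = 5·3 + ½·5·3² = 37.5 cm; v ends 20 cm/s.
3–8 s: v starts 20 cm/s; Δx = 20·5 + ½·-9·5² = -12.5 cm; v ends -25 cm/s.
8–12 s: v starts -25 cm/s; Δx = -25·4 + ½·-10·4² = -180 cm; v ends -65 cm/s.
12–17 s: v starts -65 cm/s; Δx = -65·5 + ½·8·5² = -225 cm; v ends -25 cm/s.
x(17) = 5 + Σ Δx = -375 cm.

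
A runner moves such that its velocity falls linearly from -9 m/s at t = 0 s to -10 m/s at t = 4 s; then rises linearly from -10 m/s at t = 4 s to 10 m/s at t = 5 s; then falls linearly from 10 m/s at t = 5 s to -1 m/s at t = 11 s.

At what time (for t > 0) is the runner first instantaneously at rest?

v changes sign on 4–5 s (from -10 to 10); the graph is linear there, so v = 0 at t = 4 + (10)·(5 − 4)/(10 − -10) = 4.5 s.

t = 4.5 s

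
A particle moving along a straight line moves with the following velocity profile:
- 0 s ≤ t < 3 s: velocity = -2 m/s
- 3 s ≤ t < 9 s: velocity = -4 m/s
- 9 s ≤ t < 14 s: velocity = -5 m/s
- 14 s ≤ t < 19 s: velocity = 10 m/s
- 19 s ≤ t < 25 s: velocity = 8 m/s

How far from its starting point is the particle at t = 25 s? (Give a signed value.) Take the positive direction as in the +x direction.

Displacement is the signed area under the v-t curve.
0–3 s: -2 × 3 = -6 m
3–9 s: -4 × 6 = -24 m
9–14 s: -5 × 5 = -25 m
14–19 s: 10 × 5 = 50 m
19–25 s: 8 × 6 = 48 m
Net displacement = 43 m

43 m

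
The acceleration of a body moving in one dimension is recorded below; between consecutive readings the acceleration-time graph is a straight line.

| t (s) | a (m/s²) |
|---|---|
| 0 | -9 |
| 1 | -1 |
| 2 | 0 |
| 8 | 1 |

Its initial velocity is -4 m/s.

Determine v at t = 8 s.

Δv equals the area under the a-t graph; then v = v₀ + Δv.
0–1 s: ½(-9 + -1)(1) = -5 m/s
1–2 s: ½(-1 + 0)(1) = -0.5 m/s
2–8 s: ½(0 + 1)(6) = 3 m/s
Δv = -2.5 m/s, so v(8) = -4 + (-2.5) = -6.5 m/s.

-6.5 m/s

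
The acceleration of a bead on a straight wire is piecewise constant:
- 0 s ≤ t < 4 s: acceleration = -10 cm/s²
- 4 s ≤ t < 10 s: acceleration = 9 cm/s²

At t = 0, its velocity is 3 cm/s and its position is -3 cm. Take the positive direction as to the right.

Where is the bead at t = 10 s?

On each constant-a segment, Δv = aΔt and Δx = v₀Δt + ½aΔt²; chain segment to segment.
0–4 s: v starts 3 cm/s; Δx = 3·4 + ½·-10·4² = -68 cm; v ends -37 cm/s.
4–10 s: v starts -37 cm/s; Δx = -37·6 + ½·9·6² = -60 cm; v ends 17 cm/s.
x(10) = -3 + Σ Δx = -131 cm.

-131 cm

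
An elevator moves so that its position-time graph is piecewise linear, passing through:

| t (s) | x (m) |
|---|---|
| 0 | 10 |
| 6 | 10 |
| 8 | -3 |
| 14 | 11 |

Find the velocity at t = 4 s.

Velocity is the slope of the x-t graph on 0–6 s: (10 − 10)/(6 − 0) = 0 m/s.

0 m/s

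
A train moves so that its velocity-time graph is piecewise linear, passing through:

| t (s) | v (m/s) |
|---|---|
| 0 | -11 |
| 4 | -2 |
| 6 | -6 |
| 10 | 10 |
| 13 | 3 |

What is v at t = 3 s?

On 0–4 s the graph is linear from -11 to -2 m/s: v(3) = -11 + (-2 − -11)·(3 − 0)/(4 − 0) = -4.25 m/s.

-4.25 m/s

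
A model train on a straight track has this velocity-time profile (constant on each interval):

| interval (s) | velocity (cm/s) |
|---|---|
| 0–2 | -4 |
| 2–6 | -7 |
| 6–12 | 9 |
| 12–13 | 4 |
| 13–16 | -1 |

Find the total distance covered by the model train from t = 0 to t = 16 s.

97 cm

Total distance travelled is ∫|v| dt — sum the magnitudes of each area piece.
0–2 s: |-4| × 2 = 8 cm
2–6 s: |-7| × 4 = 28 cm
6–12 s: |9| × 6 = 54 cm
12–13 s: |4| × 1 = 4 cm
13–16 s: |-1| × 3 = 3 cm
Total distance = 97 cm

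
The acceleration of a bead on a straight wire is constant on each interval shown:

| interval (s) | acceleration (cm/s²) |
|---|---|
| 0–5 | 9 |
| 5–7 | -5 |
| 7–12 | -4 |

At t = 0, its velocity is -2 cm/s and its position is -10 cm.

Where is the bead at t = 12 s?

On each constant-a segment, Δv = aΔt and Δx = v₀Δt + ½aΔt²; chain segment to segment.
0–5 s: v starts -2 cm/s; Δx = -2·5 + ½·9·5² = 102.5 cm; v ends 43 cm/s.
5–7 s: v starts 43 cm/s; Δx = 43·2 + ½·-5·2² = 76 cm; v ends 33 cm/s.
7–12 s: v starts 33 cm/s; Δx = 33·5 + ½·-4·5² = 115 cm; v ends 13 cm/s.
x(12) = -10 + Σ Δx = 283.5 cm.

283.5 cm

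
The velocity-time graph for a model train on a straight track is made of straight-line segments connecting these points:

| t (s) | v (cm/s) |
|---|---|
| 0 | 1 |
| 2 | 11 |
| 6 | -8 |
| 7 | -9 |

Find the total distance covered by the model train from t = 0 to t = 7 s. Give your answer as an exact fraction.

Distance (not displacement) is the total path length: add the absolute areas under v-t.
0–2 s: |½(1 + 11)(2)| = 12 cm
2–6 s: v = 0 at t = 82/19 s; triangle areas 242/19 + 128/19 = 370/19 cm
6–7 s: |½(-8 + -9)(1)| = 8.5 cm
Total distance = 1519/38 cm

1519/38 cm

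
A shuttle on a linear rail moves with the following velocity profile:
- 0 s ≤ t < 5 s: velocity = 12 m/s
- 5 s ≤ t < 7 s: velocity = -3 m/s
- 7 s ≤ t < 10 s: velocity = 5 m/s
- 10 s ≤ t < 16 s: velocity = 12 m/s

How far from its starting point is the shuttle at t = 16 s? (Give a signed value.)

141 m

Displacement is the signed area under the v-t curve.
0–5 s: 12 × 5 = 60 m
5–7 s: -3 × 2 = -6 m
7–10 s: 5 × 3 = 15 m
10–16 s: 12 × 6 = 72 m
Net displacement = 141 m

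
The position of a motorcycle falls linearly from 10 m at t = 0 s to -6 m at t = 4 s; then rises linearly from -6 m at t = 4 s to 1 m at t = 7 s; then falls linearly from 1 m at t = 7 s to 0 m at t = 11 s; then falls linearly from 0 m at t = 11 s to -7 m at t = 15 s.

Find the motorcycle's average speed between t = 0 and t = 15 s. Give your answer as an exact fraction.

Average speed = (total path length)/(elapsed time); on a piecewise-linear x-t graph the path length is Σ|Δx|.
0–4 s: |Δx| = |-6 − 10| = 16 m
4–7 s: |Δx| = |1 − -6| = 7 m
7–11 s: |Δx| = |0 − 1| = 1 m
11–15 s: |Δx| = |-7 − 0| = 7 m
Total path = 31 m; average speed = 31/15 = 31/15 m/s.

31/15 m/s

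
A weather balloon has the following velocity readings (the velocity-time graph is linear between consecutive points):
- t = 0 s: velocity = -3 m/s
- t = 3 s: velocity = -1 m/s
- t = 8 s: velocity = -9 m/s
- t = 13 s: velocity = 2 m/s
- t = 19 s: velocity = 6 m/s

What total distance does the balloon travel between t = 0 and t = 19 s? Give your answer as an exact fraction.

Distance (not displacement) is the total path length: add the absolute areas under v-t.
0–3 s: |½(-3 + -1)(3)| = 6 m
3–8 s: |½(-1 + -9)(5)| = 25 m
8–13 s: v = 0 at t = 133/11 s; triangle areas 405/22 + 10/11 = 425/22 m
13–19 s: |½(2 + 6)(6)| = 24 m
Total distance = 1635/22 m

1635/22 m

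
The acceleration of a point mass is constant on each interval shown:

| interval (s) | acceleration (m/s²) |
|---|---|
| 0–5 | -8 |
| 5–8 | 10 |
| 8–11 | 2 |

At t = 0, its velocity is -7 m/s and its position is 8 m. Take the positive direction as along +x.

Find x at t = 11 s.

On each constant-a segment, Δv = aΔt and Δx = v₀Δt + ½aΔt²; chain segment to segment.
0–5 s: v starts -7 m/s; Δx = -7·5 + ½·-8·5² = -135 m; v ends -47 m/s.
5–8 s: v starts -47 m/s; Δx = -47·3 + ½·10·3² = -96 m; v ends -17 m/s.
8–11 s: v starts -17 m/s; Δx = -17·3 + ½·2·3² = -42 m; v ends -11 m/s.
x(11) = 8 + Σ Δx = -265 m.

-265 m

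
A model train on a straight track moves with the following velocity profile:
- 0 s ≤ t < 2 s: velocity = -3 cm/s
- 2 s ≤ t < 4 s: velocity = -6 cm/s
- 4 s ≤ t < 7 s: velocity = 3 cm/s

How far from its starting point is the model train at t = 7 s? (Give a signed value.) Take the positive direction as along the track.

-9 cm

Displacement is the signed area under the v-t curve.
0–2 s: -3 × 2 = -6 cm
2–4 s: -6 × 2 = -12 cm
4–7 s: 3 × 3 = 9 cm
Net displacement = -9 cm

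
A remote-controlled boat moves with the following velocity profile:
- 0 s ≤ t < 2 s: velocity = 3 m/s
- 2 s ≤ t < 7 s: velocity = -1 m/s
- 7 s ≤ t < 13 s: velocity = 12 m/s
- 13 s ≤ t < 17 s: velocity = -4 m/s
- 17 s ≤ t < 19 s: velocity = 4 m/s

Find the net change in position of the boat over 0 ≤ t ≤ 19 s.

Displacement is the signed area under the v-t curve.
0–2 s: 3 × 2 = 6 m
2–7 s: -1 × 5 = -5 m
7–13 s: 12 × 6 = 72 m
13–17 s: -4 × 4 = -16 m
17–19 s: 4 × 2 = 8 m
Net displacement = 65 m

65 m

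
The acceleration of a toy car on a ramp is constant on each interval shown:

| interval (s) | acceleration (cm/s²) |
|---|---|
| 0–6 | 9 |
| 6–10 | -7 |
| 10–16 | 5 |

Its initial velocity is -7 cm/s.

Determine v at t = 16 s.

49 cm/s

Δv equals the area under the a-t graph; then v = v₀ + Δv.
0–6 s: 9 × 6 = 54 cm/s
6–10 s: -7 × 4 = -28 cm/s
10–16 s: 5 × 6 = 30 cm/s
Δv = 56 cm/s, so v(16) = -7 + (56) = 49 cm/s.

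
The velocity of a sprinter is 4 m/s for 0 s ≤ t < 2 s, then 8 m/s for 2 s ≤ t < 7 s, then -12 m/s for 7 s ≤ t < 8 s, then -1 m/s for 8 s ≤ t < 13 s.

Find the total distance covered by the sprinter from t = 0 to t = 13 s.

65 m

Distance (not displacement) is the total path length: add the absolute areas under v-t.
0–2 s: |4| × 2 = 8 m
2–7 s: |8| × 5 = 40 m
7–8 s: |-12| × 1 = 12 m
8–13 s: |-1| × 5 = 5 m
Total distance = 65 m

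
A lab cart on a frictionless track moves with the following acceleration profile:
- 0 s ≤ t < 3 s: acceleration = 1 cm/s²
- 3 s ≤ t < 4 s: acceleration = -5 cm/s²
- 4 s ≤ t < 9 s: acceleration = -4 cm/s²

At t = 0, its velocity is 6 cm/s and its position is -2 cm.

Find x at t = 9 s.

-3 cm

On each constant-a segment, Δv = aΔt and Δx = v₀Δt + ½aΔt²; chain segment to segment.
0–3 s: v starts 6 cm/s; Δx = 6·3 + ½·1·3² = 22.5 cm; v ends 9 cm/s.
3–4 s: v starts 9 cm/s; Δx = 9·1 + ½·-5·1² = 6.5 cm; v ends 4 cm/s.
4–9 s: v starts 4 cm/s; Δx = 4·5 + ½·-4·5² = -30 cm; v ends -16 cm/s.
x(9) = -2 + Σ Δx = -3 cm.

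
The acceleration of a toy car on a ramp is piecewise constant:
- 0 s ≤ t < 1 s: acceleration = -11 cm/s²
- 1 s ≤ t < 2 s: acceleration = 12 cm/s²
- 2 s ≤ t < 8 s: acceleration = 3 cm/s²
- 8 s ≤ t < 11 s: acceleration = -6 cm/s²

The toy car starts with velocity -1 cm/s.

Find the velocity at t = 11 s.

0 cm/s

Δv equals the area under the a-t graph; then v = v₀ + Δv.
0–1 s: -11 × 1 = -11 cm/s
1–2 s: 12 × 1 = 12 cm/s
2–8 s: 3 × 6 = 18 cm/s
8–11 s: -6 × 3 = -18 cm/s
Δv = 1 cm/s, so v(11) = -1 + (1) = 0 cm/s.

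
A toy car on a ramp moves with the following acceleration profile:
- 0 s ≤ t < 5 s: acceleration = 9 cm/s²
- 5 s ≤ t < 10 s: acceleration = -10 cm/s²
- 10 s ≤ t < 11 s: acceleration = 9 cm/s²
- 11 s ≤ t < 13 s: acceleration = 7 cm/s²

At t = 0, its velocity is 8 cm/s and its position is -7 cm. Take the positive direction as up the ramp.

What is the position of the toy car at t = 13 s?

331 cm

On each constant-a segment, Δv = aΔt and Δx = v₀Δt + ½aΔt²; chain segment to segment.
0–5 s: v starts 8 cm/s; Δx = 8·5 + ½·9·5² = 152.5 cm; v ends 53 cm/s.
5–10 s: v starts 53 cm/s; Δx = 53·5 + ½·-10·5² = 140 cm; v ends 3 cm/s.
10–11 s: v starts 3 cm/s; Δx = 3·1 + ½·9·1² = 7.5 cm; v ends 12 cm/s.
11–13 s: v starts 12 cm/s; Δx = 12·2 + ½·7·2² = 38 cm; v ends 26 cm/s.
x(13) = -7 + Σ Δx = 331 cm.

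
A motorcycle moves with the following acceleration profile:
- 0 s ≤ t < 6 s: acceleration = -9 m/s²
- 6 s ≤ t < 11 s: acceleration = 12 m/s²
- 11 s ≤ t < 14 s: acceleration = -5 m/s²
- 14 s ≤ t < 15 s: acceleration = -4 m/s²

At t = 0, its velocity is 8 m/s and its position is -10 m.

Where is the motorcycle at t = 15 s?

-187.5 m

On each constant-a segment, Δv = aΔt and Δx = v₀Δt + ½aΔt²; chain segment to segment.
0–6 s: v starts 8 m/s; Δx = 8·6 + ½·-9·6² = -114 m; v ends -46 m/s.
6–11 s: v starts -46 m/s; Δx = -46·5 + ½·12·5² = -80 m; v ends 14 m/s.
11–14 s: v starts 14 m/s; Δx = 14·3 + ½·-5·3² = 19.5 m; v ends -1 m/s.
14–15 s: v starts -1 m/s; Δx = -1·1 + ½·-4·1² = -3 m; v ends -5 m/s.
x(15) = -10 + Σ Δx = -187.5 m.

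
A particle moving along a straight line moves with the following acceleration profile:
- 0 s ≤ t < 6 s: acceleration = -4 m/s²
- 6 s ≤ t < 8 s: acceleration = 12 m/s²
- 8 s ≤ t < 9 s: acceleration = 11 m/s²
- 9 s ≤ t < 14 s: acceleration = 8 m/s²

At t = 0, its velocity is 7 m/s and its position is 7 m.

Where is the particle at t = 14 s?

169.5 m

On each constant-a segment, Δv = aΔt and Δx = v₀Δt + ½aΔt²; chain segment to segment.
0–6 s: v starts 7 m/s; Δx = 7·6 + ½·-4·6² = -30 m; v ends -17 m/s.
6–8 s: v starts -17 m/s; Δx = -17·2 + ½·12·2² = -10 m; v ends 7 m/s.
8–9 s: v starts 7 m/s; Δx = 7·1 + ½·11·1² = 12.5 m; v ends 18 m/s.
9–14 s: v starts 18 m/s; Δx = 18·5 + ½·8·5² = 190 m; v ends 58 m/s.
x(14) = 7 + Σ Δx = 169.5 m.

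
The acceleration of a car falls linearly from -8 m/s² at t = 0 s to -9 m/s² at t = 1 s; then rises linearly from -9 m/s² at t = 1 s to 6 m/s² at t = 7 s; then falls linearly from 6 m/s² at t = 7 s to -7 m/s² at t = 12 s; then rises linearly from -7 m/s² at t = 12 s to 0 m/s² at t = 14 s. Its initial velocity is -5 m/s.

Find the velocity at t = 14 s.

-32 m/s

Δv equals the area under the a-t graph; then v = v₀ + Δv.
0–1 s: ½(-8 + -9)(1) = -8.5 m/s
1–7 s: ½(-9 + 6)(6) = -9 m/s
7–12 s: ½(6 + -7)(5) = -2.5 m/s
12–14 s: ½(-7 + 0)(2) = -7 m/s
Δv = -27 m/s, so v(14) = -5 + (-27) = -32 m/s.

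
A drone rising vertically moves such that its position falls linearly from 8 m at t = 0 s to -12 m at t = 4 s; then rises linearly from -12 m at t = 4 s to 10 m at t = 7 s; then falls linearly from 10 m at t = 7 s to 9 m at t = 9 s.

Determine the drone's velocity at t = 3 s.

-5 m/s

Velocity is the slope of the x-t graph on 0–4 s: (-12 − 8)/(4 − 0) = -5 m/s.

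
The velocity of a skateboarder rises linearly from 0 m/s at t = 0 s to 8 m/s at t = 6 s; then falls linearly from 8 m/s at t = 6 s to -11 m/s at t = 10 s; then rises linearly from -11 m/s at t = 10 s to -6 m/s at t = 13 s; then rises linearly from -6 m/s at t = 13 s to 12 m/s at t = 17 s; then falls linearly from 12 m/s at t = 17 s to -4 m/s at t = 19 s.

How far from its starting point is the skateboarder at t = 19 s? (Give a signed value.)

Net displacement equals the area under the velocity-time graph (areas below the axis count negative).
0–6 s: ½(0 + 8)(6) = 24 m
6–10 s: ½(8 + -11)(4) = -6 m
10–13 s: ½(-11 + -6)(3) = -25.5 m
13–17 s: ½(-6 + 12)(4) = 12 m
17–19 s: ½(12 + -4)(2) = 8 m
Net displacement = 12.5 m

12.5 m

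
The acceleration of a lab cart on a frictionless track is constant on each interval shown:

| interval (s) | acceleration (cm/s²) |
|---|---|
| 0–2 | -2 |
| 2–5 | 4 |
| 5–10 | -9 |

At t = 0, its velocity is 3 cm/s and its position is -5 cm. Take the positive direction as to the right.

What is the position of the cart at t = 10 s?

-45.5 cm

On each constant-a segment, Δv = aΔt and Δx = v₀Δt + ½aΔt²; chain segment to segment.
0–2 s: v starts 3 cm/s; Δx = 3·2 + ½·-2·2² = 2 cm; v ends -1 cm/s.
2–5 s: v starts -1 cm/s; Δx = -1·3 + ½·4·3² = 15 cm; v ends 11 cm/s.
5–10 s: v starts 11 cm/s; Δx = 11·5 + ½·-9·5² = -57.5 cm; v ends -34 cm/s.
x(10) = -5 + Σ Δx = -45.5 cm.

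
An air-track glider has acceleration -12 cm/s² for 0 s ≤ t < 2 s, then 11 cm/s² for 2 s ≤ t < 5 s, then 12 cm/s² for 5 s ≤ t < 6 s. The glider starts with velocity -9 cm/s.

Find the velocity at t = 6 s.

Δv equals the area under the a-t graph; then v = v₀ + Δv.
0–2 s: -12 × 2 = -24 cm/s
2–5 s: 11 × 3 = 33 cm/s
5–6 s: 12 × 1 = 12 cm/s
Δv = 21 cm/s, so v(6) = -9 + (21) = 12 cm/s.

12 cm/s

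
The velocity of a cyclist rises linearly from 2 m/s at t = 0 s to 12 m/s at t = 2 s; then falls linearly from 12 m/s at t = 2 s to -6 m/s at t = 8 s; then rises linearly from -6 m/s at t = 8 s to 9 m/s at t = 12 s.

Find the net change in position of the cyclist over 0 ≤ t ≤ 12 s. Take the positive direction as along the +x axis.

38 m

Net displacement equals the area under the velocity-time graph (areas below the axis count negative).
0–2 s: ½(2 + 12)(2) = 14 m
2–8 s: ½(12 + -6)(6) = 18 m
8–12 s: ½(-6 + 9)(4) = 6 m
Net displacement = 38 m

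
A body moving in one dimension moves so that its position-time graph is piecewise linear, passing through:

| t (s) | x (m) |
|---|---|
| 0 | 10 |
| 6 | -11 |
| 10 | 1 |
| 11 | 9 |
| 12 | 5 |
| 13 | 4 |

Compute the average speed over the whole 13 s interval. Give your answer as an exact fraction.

Average speed = (total path length)/(elapsed time); on a piecewise-linear x-t graph the path length is Σ|Δx|.
0–6 s: |Δx| = |-11 − 10| = 21 m
6–10 s: |Δx| = |1 − -11| = 12 m
10–11 s: |Δx| = |9 − 1| = 8 m
11–12 s: |Δx| = |5 − 9| = 4 m
12–13 s: |Δx| = |4 − 5| = 1 m
Total path = 46 m; average speed = 46/13 = 46/13 m/s.

46/13 m/s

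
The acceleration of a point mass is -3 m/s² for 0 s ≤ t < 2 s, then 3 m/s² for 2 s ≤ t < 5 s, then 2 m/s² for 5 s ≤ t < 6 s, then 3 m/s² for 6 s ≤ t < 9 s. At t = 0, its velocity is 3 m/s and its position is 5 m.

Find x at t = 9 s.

On each constant-a segment, Δv = aΔt and Δx = v₀Δt + ½aΔt²; chain segment to segment.
0–2 s: v starts 3 m/s; Δx = 3·2 + ½·-3·2² = 0 m; v ends -3 m/s.
2–5 s: v starts -3 m/s; Δx = -3·3 + ½·3·3² = 4.5 m; v ends 6 m/s.
5–6 s: v starts 6 m/s; Δx = 6·1 + ½·2·1² = 7 m; v ends 8 m/s.
6–9 s: v starts 8 m/s; Δx = 8·3 + ½·3·3² = 37.5 m; v ends 17 m/s.
x(9) = 5 + Σ Δx = 54 m.

54 m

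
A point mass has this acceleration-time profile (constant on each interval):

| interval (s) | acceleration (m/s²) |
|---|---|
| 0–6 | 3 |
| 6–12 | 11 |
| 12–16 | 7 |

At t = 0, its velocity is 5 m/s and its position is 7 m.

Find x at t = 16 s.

839 m

On each constant-a segment, Δv = aΔt and Δx = v₀Δt + ½aΔt²; chain segment to segment.
0–6 s: v starts 5 m/s; Δx = 5·6 + ½·3·6² = 84 m; v ends 23 m/s.
6–12 s: v starts 23 m/s; Δx = 23·6 + ½·11·6² = 336 m; v ends 89 m/s.
12–16 s: v starts 89 m/s; Δx = 89·4 + ½·7·4² = 412 m; v ends 117 m/s.
x(16) = 7 + Σ Δx = 839 m.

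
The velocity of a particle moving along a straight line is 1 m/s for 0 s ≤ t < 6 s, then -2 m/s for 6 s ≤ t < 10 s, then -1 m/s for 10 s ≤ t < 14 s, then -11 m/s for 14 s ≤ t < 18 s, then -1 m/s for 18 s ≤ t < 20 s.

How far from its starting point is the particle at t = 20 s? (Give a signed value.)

Net displacement equals the area under the velocity-time graph (areas below the axis count negative).
0–6 s: 1 × 6 = 6 m
6–10 s: -2 × 4 = -8 m
10–14 s: -1 × 4 = -4 m
14–18 s: -11 × 4 = -44 m
18–20 s: -1 × 2 = -2 m
Net displacement = -52 m

-52 m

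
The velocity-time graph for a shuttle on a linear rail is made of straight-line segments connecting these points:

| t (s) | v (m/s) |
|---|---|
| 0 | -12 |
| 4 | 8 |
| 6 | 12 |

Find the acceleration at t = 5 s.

Acceleration is the slope of the v-t graph on 4–6 s: (12 − 8)/(6 − 4) = 2 m/s².

2 m/s²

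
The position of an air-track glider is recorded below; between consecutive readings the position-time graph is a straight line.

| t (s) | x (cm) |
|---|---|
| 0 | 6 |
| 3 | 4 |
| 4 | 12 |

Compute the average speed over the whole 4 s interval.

2.5 cm/s

Average speed = (total path length)/(elapsed time); on a piecewise-linear x-t graph the path length is Σ|Δx|.
0–3 s: |Δx| = |4 − 6| = 2 cm
3–4 s: |Δx| = |12 − 4| = 8 cm
Total path = 10 cm; average speed = 10/4 = 2.5 cm/s.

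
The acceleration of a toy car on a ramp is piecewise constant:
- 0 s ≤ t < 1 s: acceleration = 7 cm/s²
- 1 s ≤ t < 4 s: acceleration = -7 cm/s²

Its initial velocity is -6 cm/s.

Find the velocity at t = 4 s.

Δv equals the area under the a-t graph; then v = v₀ + Δv.
0–1 s: 7 × 1 = 7 cm/s
1–4 s: -7 × 3 = -21 cm/s
Δv = -14 cm/s, so v(4) = -6 + (-14) = -20 cm/s.

-20 cm/s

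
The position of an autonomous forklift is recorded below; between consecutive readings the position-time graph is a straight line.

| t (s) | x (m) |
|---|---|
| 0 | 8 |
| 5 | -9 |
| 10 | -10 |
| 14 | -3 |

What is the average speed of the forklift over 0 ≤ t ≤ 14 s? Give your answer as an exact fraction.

Average speed = (total path length)/(elapsed time); on a piecewise-linear x-t graph the path length is Σ|Δx|.
0–5 s: |Δx| = |-9 − 8| = 17 m
5–10 s: |Δx| = |-10 − -9| = 1 m
10–14 s: |Δx| = |-3 − -10| = 7 m
Total path = 25 m; average speed = 25/14 = 25/14 m/s.

25/14 m/s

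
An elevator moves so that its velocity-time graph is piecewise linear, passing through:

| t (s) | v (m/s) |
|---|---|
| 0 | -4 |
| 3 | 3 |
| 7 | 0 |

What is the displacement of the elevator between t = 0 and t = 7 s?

Displacement is the signed area under the v-t curve.
0–3 s: ½(-4 + 3)(3) = -1.5 m
3–7 s: ½(3 + 0)(4) = 6 m
Net displacement = 4.5 m

4.5 m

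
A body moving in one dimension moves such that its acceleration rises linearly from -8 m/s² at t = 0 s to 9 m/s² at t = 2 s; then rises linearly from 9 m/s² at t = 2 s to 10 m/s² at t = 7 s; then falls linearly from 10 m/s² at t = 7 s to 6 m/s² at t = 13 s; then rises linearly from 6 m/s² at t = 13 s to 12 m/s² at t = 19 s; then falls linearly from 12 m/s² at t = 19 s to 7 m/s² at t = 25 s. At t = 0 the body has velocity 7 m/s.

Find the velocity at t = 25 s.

214.5 m/s

Δv equals the area under the a-t graph; then v = v₀ + Δv.
0–2 s: ½(-8 + 9)(2) = 1 m/s
2–7 s: ½(9 + 10)(5) = 47.5 m/s
7–13 s: ½(10 + 6)(6) = 48 m/s
13–19 s: ½(6 + 12)(6) = 54 m/s
19–25 s: ½(12 + 7)(6) = 57 m/s
Δv = 207.5 m/s, so v(25) = 7 + (207.5) = 214.5 m/s.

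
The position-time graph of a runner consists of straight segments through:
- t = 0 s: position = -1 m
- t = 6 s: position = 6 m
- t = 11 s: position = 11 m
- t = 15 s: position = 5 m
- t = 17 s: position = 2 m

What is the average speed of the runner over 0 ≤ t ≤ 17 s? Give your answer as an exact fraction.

21/17 m/s

Average speed = (total path length)/(elapsed time); on a piecewise-linear x-t graph the path length is Σ|Δx|.
0–6 s: |Δx| = |6 − -1| = 7 m
6–11 s: |Δx| = |11 − 6| = 5 m
11–15 s: |Δx| = |5 − 11| = 6 m
15–17 s: |Δx| = |2 − 5| = 3 m
Total path = 21 m; average speed = 21/17 = 21/17 m/s.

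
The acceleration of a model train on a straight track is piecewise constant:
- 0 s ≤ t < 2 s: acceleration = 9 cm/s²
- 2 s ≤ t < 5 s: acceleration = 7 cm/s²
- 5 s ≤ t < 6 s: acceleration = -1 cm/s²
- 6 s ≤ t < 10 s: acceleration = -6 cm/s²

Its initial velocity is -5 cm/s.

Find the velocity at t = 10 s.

Δv equals the area under the a-t graph; then v = v₀ + Δv.
0–2 s: 9 × 2 = 18 cm/s
2–5 s: 7 × 3 = 21 cm/s
5–6 s: -1 × 1 = -1 cm/s
6–10 s: -6 × 4 = -24 cm/s
Δv = 14 cm/s, so v(10) = -5 + (14) = 9 cm/s.

9 cm/s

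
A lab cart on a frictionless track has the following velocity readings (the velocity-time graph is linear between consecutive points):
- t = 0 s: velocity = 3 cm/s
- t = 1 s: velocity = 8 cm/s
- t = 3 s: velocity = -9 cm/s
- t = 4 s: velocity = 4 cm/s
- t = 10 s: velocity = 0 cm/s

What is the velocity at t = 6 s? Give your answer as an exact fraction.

On 4–10 s the graph is linear from 4 to 0 cm/s: v(6) = 4 + (0 − 4)·(6 − 4)/(10 − 4) = 8/3 cm/s.

8/3 cm/s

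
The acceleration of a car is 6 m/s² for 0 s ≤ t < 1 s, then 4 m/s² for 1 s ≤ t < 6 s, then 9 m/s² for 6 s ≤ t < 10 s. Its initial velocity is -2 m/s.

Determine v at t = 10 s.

Δv equals the area under the a-t graph; then v = v₀ + Δv.
0–1 s: 6 × 1 = 6 m/s
1–6 s: 4 × 5 = 20 m/s
6–10 s: 9 × 4 = 36 m/s
Δv = 62 m/s, so v(10) = -2 + (62) = 60 m/s.

60 m/s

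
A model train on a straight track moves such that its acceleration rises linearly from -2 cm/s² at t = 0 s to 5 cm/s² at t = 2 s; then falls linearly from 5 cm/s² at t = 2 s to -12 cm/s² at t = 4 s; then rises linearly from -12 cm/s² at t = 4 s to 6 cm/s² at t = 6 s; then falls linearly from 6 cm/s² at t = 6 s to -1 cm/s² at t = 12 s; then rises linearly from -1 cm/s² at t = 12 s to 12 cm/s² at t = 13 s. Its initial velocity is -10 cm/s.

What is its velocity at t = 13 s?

0.5 cm/s

Δv equals the area under the a-t graph; then v = v₀ + Δv.
0–2 s: ½(-2 + 5)(2) = 3 cm/s
2–4 s: ½(5 + -12)(2) = -7 cm/s
4–6 s: ½(-12 + 6)(2) = -6 cm/s
6–12 s: ½(6 + -1)(6) = 15 cm/s
12–13 s: ½(-1 + 12)(1) = 5.5 cm/s
Δv = 10.5 cm/s, so v(13) = -10 + (10.5) = 0.5 cm/s.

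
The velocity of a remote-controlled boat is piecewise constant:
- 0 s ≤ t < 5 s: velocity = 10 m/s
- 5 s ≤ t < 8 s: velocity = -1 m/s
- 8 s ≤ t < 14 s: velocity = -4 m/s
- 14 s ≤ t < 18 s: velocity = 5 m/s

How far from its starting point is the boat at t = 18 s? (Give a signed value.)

Net displacement equals the area under the velocity-time graph (areas below the axis count negative).
0–5 s: 10 × 5 = 50 m
5–8 s: -1 × 3 = -3 m
8–14 s: -4 × 6 = -24 m
14–18 s: 5 × 4 = 20 m
Net displacement = 43 m

43 m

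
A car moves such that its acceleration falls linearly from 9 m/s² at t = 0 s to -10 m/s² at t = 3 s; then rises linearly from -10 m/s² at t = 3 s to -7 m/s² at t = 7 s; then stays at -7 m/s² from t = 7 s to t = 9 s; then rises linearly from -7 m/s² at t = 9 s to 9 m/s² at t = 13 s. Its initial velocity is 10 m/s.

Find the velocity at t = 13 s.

Δv equals the area under the a-t graph; then v = v₀ + Δv.
0–3 s: ½(9 + -10)(3) = -1.5 m/s
3–7 s: ½(-10 + -7)(4) = -34 m/s
7–9 s: -7 × 2 = -14 m/s
9–13 s: ½(-7 + 9)(4) = 4 m/s
Δv = -45.5 m/s, so v(13) = 10 + (-45.5) = -35.5 m/s.

-35.5 m/s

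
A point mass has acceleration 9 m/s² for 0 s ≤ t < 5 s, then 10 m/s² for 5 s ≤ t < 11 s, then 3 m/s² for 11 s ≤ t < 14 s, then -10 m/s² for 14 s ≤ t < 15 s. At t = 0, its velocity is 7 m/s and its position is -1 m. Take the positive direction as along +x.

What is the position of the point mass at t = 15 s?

On each constant-a segment, Δv = aΔt and Δx = v₀Δt + ½aΔt²; chain segment to segment.
0–5 s: v starts 7 m/s; Δx = 7·5 + ½·9·5² = 147.5 m; v ends 52 m/s.
5–11 s: v starts 52 m/s; Δx = 52·6 + ½·10·6² = 492 m; v ends 112 m/s.
11–14 s: v starts 112 m/s; Δx = 112·3 + ½·3·3² = 349.5 m; v ends 121 m/s.
14–15 s: v starts 121 m/s; Δx = 121·1 + ½·-10·1² = 116 m; v ends 111 m/s.
x(15) = -1 + Σ Δx = 1104 m.

1104 m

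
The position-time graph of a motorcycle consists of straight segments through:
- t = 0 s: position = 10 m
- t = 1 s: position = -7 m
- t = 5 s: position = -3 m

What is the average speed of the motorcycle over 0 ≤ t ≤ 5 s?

Average speed = (total path length)/(elapsed time); on a piecewise-linear x-t graph the path length is Σ|Δx|.
0–1 s: |Δx| = |-7 − 10| = 17 m
1–5 s: |Δx| = |-3 − -7| = 4 m
Total path = 21 m; average speed = 21/5 = 4.2 m/s.

4.2 m/s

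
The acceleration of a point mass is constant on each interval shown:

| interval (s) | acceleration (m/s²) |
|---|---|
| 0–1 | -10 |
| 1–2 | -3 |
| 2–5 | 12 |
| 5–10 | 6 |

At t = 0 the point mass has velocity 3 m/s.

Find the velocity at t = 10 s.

Δv equals the area under the a-t graph; then v = v₀ + Δv.
0–1 s: -10 × 1 = -10 m/s
1–2 s: -3 × 1 = -3 m/s
2–5 s: 12 × 3 = 36 m/s
5–10 s: 6 × 5 = 30 m/s
Δv = 53 m/s, so v(10) = 3 + (53) = 56 m/s.

56 m/s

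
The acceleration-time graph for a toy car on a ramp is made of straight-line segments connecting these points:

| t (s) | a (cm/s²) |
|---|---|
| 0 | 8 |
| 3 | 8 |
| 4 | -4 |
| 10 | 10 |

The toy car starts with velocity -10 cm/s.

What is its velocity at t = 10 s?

Δv equals the area under the a-t graph; then v = v₀ + Δv.
0–3 s: 8 × 3 = 24 cm/s
3–4 s: ½(8 + -4)(1) = 2 cm/s
4–10 s: ½(-4 + 10)(6) = 18 cm/s
Δv = 44 cm/s, so v(10) = -10 + (44) = 34 cm/s.

34 cm/s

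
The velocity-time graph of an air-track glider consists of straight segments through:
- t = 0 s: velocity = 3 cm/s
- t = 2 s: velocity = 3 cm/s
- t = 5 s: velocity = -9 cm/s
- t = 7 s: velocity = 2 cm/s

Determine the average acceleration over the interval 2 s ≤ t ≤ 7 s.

-0.2 cm/s²

Average acceleration = Δv/Δt = (2 − 3)/(7 − 2) = -0.2 cm/s².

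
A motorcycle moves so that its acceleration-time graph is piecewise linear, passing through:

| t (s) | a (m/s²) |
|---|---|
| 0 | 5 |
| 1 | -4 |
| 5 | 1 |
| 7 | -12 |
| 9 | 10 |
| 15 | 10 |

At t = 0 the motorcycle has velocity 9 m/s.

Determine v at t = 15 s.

50.5 m/s

Δv equals the area under the a-t graph; then v = v₀ + Δv.
0–1 s: ½(5 + -4)(1) = 0.5 m/s
1–5 s: ½(-4 + 1)(4) = -6 m/s
5–7 s: ½(1 + -12)(2) = -11 m/s
7–9 s: ½(-12 + 10)(2) = -2 m/s
9–15 s: 10 × 6 = 60 m/s
Δv = 41.5 m/s, so v(15) = 9 + (41.5) = 50.5 m/s.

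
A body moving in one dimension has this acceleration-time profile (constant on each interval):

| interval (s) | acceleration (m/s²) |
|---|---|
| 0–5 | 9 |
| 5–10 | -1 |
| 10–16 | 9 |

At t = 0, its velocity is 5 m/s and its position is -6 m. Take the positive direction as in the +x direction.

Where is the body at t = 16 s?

801 m

On each constant-a segment, Δv = aΔt and Δx = v₀Δt + ½aΔt²; chain segment to segment.
0–5 s: v starts 5 m/s; Δx = 5·5 + ½·9·5² = 137.5 m; v ends 50 m/s.
5–10 s: v starts 50 m/s; Δx = 50·5 + ½·-1·5² = 237.5 m; v ends 45 m/s.
10–16 s: v starts 45 m/s; Δx = 45·6 + ½·9·6² = 432 m; v ends 99 m/s.
x(16) = -6 + Σ Δx = 801 m.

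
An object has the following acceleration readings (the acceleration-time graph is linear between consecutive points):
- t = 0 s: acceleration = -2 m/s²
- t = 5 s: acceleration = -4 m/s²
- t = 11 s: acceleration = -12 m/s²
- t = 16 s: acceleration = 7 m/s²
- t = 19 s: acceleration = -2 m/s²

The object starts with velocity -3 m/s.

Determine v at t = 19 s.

-71 m/s

Δv equals the area under the a-t graph; then v = v₀ + Δv.
0–5 s: ½(-2 + -4)(5) = -15 m/s
5–11 s: ½(-4 + -12)(6) = -48 m/s
11–16 s: ½(-12 + 7)(5) = -12.5 m/s
16–19 s: ½(7 + -2)(3) = 7.5 m/s
Δv = -68 m/s, so v(19) = -3 + (-68) = -71 m/s.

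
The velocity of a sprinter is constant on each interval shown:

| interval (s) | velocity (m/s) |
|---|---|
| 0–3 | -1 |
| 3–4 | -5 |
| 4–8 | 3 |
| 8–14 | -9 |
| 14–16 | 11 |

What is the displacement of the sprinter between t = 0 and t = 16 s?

Net displacement equals the area under the velocity-time graph (areas below the axis count negative).
0–3 s: -1 × 3 = -3 m
3–4 s: -5 × 1 = -5 m
4–8 s: 3 × 4 = 12 m
8–14 s: -9 × 6 = -54 m
14–16 s: 11 × 2 = 22 m
Net displacement = -28 m

-28 m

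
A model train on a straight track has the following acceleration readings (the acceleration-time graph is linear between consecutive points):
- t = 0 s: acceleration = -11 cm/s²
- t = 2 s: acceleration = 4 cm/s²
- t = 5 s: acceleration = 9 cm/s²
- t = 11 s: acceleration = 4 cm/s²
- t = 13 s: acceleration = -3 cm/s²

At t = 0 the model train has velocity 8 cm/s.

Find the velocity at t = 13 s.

60.5 cm/s

Δv equals the area under the a-t graph; then v = v₀ + Δv.
0–2 s: ½(-11 + 4)(2) = -7 cm/s
2–5 s: ½(4 + 9)(3) = 19.5 cm/s
5–11 s: ½(9 + 4)(6) = 39 cm/s
11–13 s: ½(4 + -3)(2) = 1 cm/s
Δv = 52.5 cm/s, so v(13) = 8 + (52.5) = 60.5 cm/s.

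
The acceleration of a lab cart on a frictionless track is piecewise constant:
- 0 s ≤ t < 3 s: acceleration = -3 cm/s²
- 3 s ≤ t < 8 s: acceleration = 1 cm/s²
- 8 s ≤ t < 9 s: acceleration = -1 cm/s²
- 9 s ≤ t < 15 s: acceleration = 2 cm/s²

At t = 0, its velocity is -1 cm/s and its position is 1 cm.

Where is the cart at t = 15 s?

-58.5 cm

On each constant-a segment, Δv = aΔt and Δx = v₀Δt + ½aΔt²; chain segment to segment.
0–3 s: v starts -1 cm/s; Δx = -1·3 + ½·-3·3² = -16.5 cm; v ends -10 cm/s.
3–8 s: v starts -10 cm/s; Δx = -10·5 + ½·1·5² = -37.5 cm; v ends -5 cm/s.
8–9 s: v starts -5 cm/s; Δx = -5·1 + ½·-1·1² = -5.5 cm; v ends -6 cm/s.
9–15 s: v starts -6 cm/s; Δx = -6·6 + ½·2·6² = 0 cm; v ends 6 cm/s.
x(15) = 1 + Σ Δx = -58.5 cm.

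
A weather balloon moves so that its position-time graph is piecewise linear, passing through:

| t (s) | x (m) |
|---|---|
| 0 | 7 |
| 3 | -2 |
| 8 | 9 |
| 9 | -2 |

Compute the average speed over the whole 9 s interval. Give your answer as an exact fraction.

Average speed = (total path length)/(elapsed time); on a piecewise-linear x-t graph the path length is Σ|Δx|.
0–3 s: |Δx| = |-2 − 7| = 9 m
3–8 s: |Δx| = |9 − -2| = 11 m
8–9 s: |Δx| = |-2 − 9| = 11 m
Total path = 31 m; average speed = 31/9 = 31/9 m/s.

31/9 m/s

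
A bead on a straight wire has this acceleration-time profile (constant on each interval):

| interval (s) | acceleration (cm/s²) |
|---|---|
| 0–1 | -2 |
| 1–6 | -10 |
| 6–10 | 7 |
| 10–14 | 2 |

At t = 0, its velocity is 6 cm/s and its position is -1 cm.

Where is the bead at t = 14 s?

On each constant-a segment, Δv = aΔt and Δx = v₀Δt + ½aΔt²; chain segment to segment.
0–1 s: v starts 6 cm/s; Δx = 6·1 + ½·-2·1² = 5 cm; v ends 4 cm/s.
1–6 s: v starts 4 cm/s; Δx = 4·5 + ½·-10·5² = -105 cm; v ends -46 cm/s.
6–10 s: v starts -46 cm/s; Δx = -46·4 + ½·7·4² = -128 cm; v ends -18 cm/s.
10–14 s: v starts -18 cm/s; Δx = -18·4 + ½·2·4² = -56 cm; v ends -10 cm/s.
x(14) = -1 + Σ Δx = -285 cm.

-285 cm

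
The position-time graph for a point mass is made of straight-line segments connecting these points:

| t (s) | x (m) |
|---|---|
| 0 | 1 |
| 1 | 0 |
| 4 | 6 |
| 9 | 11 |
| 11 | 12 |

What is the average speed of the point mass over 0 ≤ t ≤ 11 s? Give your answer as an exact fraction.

13/11 m/s

Average speed = (total path length)/(elapsed time); on a piecewise-linear x-t graph the path length is Σ|Δx|.
0–1 s: |Δx| = |0 − 1| = 1 m
1–4 s: |Δx| = |6 − 0| = 6 m
4–9 s: |Δx| = |11 − 6| = 5 m
9–11 s: |Δx| = |12 − 11| = 1 m
Total path = 13 m; average speed = 13/11 = 13/11 m/s.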